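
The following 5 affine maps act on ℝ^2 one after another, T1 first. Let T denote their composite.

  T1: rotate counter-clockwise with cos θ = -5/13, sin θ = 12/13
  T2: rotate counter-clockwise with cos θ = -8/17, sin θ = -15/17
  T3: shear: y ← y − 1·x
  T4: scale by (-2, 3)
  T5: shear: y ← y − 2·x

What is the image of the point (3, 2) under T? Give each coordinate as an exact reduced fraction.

T1 rotate counter-clockwise with cos θ = -5/13, sin θ = 12/13: (3, 2) → (-3, 2)
T2 rotate counter-clockwise with cos θ = -8/17, sin θ = -15/17: (-3, 2) → (54/17, 29/17)
T3 shear: y ← y − 1·x: (54/17, 29/17) → (54/17, -25/17)
T4 scale by (-2, 3): (54/17, -25/17) → (-108/17, -75/17)
T5 shear: y ← y − 2·x: (-108/17, -75/17) → (-108/17, 141/17)

T(p) = (-108/17, 141/17)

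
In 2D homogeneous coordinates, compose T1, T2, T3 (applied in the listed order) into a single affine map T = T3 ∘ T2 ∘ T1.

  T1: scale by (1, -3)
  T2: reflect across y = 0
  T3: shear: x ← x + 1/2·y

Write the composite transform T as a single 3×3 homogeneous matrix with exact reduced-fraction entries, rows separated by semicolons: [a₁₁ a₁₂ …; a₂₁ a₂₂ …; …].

T = [1 3/2 0; 0 3 0; 0 0 1]

T1 = [1 0 0; 0 -3 0; 0 0 1]
T2·T1 = [1 0 0; 0 3 0; 0 0 1]
T3·…·T1 = [1 3/2 0; 0 3 0; 0 0 1]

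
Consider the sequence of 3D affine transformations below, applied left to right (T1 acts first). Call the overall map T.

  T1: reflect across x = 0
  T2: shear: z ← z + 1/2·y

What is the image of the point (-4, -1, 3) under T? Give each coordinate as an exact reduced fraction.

T1 reflect across x = 0: (-4, -1, 3) → (4, -1, 3)
T2 shear: z ← z + 1/2·y: (4, -1, 3) → (4, -1, 5/2)

T(p) = (4, -1, 5/2)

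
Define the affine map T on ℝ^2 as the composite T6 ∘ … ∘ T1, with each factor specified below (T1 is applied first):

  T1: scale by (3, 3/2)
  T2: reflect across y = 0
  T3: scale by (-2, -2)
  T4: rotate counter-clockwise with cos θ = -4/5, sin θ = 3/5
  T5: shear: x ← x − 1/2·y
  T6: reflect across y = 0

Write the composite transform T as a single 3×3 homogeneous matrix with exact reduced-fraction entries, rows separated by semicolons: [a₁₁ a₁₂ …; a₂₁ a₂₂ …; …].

T = [33/5 -3/5 0; 18/5 12/5 0; 0 0 1]

T1 = [3 0 0; 0 3/2 0; 0 0 1]
T2·T1 = [3 0 0; 0 -3/2 0; 0 0 1]
T3·…·T1 = [-6 0 0; 0 3 0; 0 0 1]
T4·…·T1 = [24/5 -9/5 0; -18/5 -12/5 0; 0 0 1]
T5·…·T1 = [33/5 -3/5 0; -18/5 -12/5 0; 0 0 1]
T6·…·T1 = [33/5 -3/5 0; 18/5 12/5 0; 0 0 1]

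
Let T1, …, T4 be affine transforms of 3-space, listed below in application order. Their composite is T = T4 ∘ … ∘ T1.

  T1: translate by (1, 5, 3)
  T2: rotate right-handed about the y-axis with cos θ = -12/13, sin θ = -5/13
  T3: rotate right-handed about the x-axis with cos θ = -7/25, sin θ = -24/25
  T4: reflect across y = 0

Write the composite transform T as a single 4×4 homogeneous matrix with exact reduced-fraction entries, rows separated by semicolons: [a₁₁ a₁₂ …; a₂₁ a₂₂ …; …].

T1 = [1 0 0 1; 0 1 0 5; 0 0 1 3; 0 0 0 1]
T2·T1 = [-12/13 0 -5/13 -27/13; 0 1 0 5; 5/13 0 -12/13 -31/13; 0 0 0 1]
T3·…·T1 = [-12/13 0 -5/13 -27/13; 24/65 -7/25 -288/325 -1199/325; -7/65 -24/25 84/325 -1343/325; 0 0 0 1]
T4·…·T1 = [-12/13 0 -5/13 -27/13; -24/65 7/25 288/325 1199/325; -7/65 -24/25 84/325 -1343/325; 0 0 0 1]

T = [-12/13 0 -5/13 -27/13; -24/65 7/25 288/325 1199/325; -7/65 -24/25 84/325 -1343/325; 0 0 0 1]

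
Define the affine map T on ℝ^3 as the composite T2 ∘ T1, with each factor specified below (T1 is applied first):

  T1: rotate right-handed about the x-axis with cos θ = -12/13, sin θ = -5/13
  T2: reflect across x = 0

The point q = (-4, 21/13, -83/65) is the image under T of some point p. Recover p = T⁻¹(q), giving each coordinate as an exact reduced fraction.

T1 = [1 0 0 0; 0 -12/13 5/13 0; 0 -5/13 -12/13 0; 0 0 0 1]
T2·T1 = [-1 0 0 0; 0 -12/13 5/13 0; 0 -5/13 -12/13 0; 0 0 0 1]
det M = -1; M⁻¹ = [-1 0 0 0; 0 -12/13 -5/13 0; 0 5/13 -12/13 0; 0 0 0 1]
M⁻¹ · (-4, 21/13, -83/65)ᵀ = (4, -1, 9/5)ᵀ

p = (4, -1, 9/5)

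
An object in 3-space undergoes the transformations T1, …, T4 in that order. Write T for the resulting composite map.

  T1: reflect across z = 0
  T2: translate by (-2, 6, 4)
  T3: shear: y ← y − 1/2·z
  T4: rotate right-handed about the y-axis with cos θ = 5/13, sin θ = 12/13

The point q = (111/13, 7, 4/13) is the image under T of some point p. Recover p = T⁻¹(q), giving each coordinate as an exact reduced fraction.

T1 = [1 0 0 0; 0 1 0 0; 0 0 -1 0; 0 0 0 1]
T2·T1 = [1 0 0 -2; 0 1 0 6; 0 0 -1 4; 0 0 0 1]
T3·…·T1 = [1 0 0 -2; 0 1 1/2 4; 0 0 -1 4; 0 0 0 1]
T4·…·T1 = [5/13 0 -12/13 38/13; 0 1 1/2 4; -12/13 0 -5/13 44/13; 0 0 0 1]
det M = -1; M⁻¹ = [5/13 0 -12/13 2; 6/13 1 5/26 -6; -12/13 0 -5/13 4; 0 0 0 1]
M⁻¹ · (111/13, 7, 4/13)ᵀ = (5, 5, -4)ᵀ

p = (5, 5, -4)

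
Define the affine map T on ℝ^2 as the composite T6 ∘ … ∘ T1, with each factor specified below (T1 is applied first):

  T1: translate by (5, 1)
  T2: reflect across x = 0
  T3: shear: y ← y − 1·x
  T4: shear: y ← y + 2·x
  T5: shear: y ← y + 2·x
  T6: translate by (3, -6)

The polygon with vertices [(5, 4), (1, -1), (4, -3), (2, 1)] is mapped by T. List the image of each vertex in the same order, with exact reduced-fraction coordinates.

T1 translate by (5, 1): (5, 4) → (10, 5); (1, -1) → (6, 0); (4, -3) → (9, -2); (2, 1) → (7, 2)
T2 reflect across x = 0: (10, 5) → (-10, 5); (6, 0) → (-6, 0); (9, -2) → (-9, -2); (7, 2) → (-7, 2)
T3 shear: y ← y − 1·x: (-10, 5) → (-10, 15); (-6, 0) → (-6, 6); (-9, -2) → (-9, 7); (-7, 2) → (-7, 9)
T4 shear: y ← y + 2·x: (-10, 15) → (-10, -5); (-6, 6) → (-6, -6); (-9, 7) → (-9, -11); (-7, 9) → (-7, -5)
T5 shear: y ← y + 2·x: (-10, -5) → (-10, -25); (-6, -6) → (-6, -18); (-9, -11) → (-9, -29); (-7, -5) → (-7, -19)
T6 translate by (3, -6): (-10, -25) → (-7, -31); (-6, -18) → (-3, -24); (-9, -29) → (-6, -35); (-7, -19) → (-4, -25)

image vertices: (-7, -31), (-3, -24), (-6, -35), (-4, -25)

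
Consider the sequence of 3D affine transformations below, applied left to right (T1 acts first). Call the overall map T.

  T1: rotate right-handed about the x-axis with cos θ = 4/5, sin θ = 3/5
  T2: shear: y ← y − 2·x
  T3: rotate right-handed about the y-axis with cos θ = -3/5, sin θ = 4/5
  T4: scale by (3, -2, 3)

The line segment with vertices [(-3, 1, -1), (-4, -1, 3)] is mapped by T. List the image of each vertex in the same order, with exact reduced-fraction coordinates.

T1 rotate right-handed about the x-axis with cos θ = 4/5, sin θ = 3/5: (-3, 1, -1) → (-3, 7/5, -1/5); (-4, -1, 3) → (-4, -13/5, 9/5)
T2 shear: y ← y − 2·x: (-3, 7/5, -1/5) → (-3, 37/5, -1/5); (-4, -13/5, 9/5) → (-4, 27/5, 9/5)
T3 rotate right-handed about the y-axis with cos θ = -3/5, sin θ = 4/5: (-3, 37/5, -1/5) → (41/25, 37/5, 63/25); (-4, 27/5, 9/5) → (96/25, 27/5, 53/25)
T4 scale by (3, -2, 3): (41/25, 37/5, 63/25) → (123/25, -74/5, 189/25); (96/25, 27/5, 53/25) → (288/25, -54/5, 159/25)

image vertices: (123/25, -74/5, 189/25), (288/25, -54/5, 159/25)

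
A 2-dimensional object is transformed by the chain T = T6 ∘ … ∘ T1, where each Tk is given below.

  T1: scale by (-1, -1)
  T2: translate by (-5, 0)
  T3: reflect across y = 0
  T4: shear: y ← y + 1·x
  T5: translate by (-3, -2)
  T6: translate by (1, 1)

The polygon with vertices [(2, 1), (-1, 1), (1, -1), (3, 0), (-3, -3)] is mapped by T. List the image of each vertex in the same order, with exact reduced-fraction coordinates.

T1 scale by (-1, -1): (2, 1) → (-2, -1); (-1, 1) → (1, -1); (1, -1) → (-1, 1); (3, 0) → (-3, 0); (-3, -3) → (3, 3)
T2 translate by (-5, 0): (-2, -1) → (-7, -1); (1, -1) → (-4, -1); (-1, 1) → (-6, 1); (-3, 0) → (-8, 0); (3, 3) → (-2, 3)
T3 reflect across y = 0: (-7, -1) → (-7, 1); (-4, -1) → (-4, 1); (-6, 1) → (-6, -1); (-8, 0) → (-8, 0); (-2, 3) → (-2, -3)
T4 shear: y ← y + 1·x: (-7, 1) → (-7, -6); (-4, 1) → (-4, -3); (-6, -1) → (-6, -7); (-8, 0) → (-8, -8); (-2, -3) → (-2, -5)
T5 translate by (-3, -2): (-7, -6) → (-10, -8); (-4, -3) → (-7, -5); (-6, -7) → (-9, -9); (-8, -8) → (-11, -10); (-2, -5) → (-5, -7)
T6 translate by (1, 1): (-10, -8) → (-9, -7); (-7, -5) → (-6, -4); (-9, -9) → (-8, -8); (-11, -10) → (-10, -9); (-5, -7) → (-4, -6)

image vertices: (-9, -7), (-6, -4), (-8, -8), (-10, -9), (-4, -6)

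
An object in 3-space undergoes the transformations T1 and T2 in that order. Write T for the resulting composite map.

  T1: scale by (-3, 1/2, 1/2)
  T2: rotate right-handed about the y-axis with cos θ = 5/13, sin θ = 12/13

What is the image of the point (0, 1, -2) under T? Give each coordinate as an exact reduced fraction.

T(p) = (-12/13, 1/2, -5/13)

T1 scale by (-3, 1/2, 1/2): (0, 1, -2) → (0, 1/2, -1)
T2 rotate right-handed about the y-axis with cos θ = 5/13, sin θ = 12/13: (0, 1/2, -1) → (-12/13, 1/2, -5/13)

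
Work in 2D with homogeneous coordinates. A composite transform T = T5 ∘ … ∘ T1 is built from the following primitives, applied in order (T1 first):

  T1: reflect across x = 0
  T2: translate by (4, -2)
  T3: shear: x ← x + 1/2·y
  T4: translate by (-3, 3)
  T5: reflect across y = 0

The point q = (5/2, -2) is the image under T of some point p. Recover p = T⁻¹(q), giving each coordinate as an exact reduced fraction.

p = (-2, 1)

T1 = [-1 0 0; 0 1 0; 0 0 1]
T2·T1 = [-1 0 4; 0 1 -2; 0 0 1]
T3·…·T1 = [-1 1/2 3; 0 1 -2; 0 0 1]
T4·…·T1 = [-1 1/2 0; 0 1 1; 0 0 1]
T5·…·T1 = [-1 1/2 0; 0 -1 -1; 0 0 1]
det M = 1; M⁻¹ = [-1 -1/2 -1/2; 0 -1 -1; 0 0 1]
M⁻¹ · (5/2, -2)ᵀ = (-2, 1)ᵀ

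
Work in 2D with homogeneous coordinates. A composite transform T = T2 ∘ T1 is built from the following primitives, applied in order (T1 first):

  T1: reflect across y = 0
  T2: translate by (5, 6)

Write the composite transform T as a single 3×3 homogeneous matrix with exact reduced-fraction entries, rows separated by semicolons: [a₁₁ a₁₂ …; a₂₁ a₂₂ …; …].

T = [1 0 5; 0 -1 6; 0 0 1]

T1 = [1 0 0; 0 -1 0; 0 0 1]
T2·T1 = [1 0 5; 0 -1 6; 0 0 1]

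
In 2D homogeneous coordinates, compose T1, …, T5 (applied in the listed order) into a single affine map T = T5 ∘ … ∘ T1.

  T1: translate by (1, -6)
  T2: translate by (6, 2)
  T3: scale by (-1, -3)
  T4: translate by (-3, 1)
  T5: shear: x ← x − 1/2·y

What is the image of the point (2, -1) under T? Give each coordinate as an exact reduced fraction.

T(p) = (-20, 16)

T1 translate by (1, -6): (2, -1) → (3, -7)
T2 translate by (6, 2): (3, -7) → (9, -5)
T3 scale by (-1, -3): (9, -5) → (-9, 15)
T4 translate by (-3, 1): (-9, 15) → (-12, 16)
T5 shear: x ← x − 1/2·y: (-12, 16) → (-20, 16)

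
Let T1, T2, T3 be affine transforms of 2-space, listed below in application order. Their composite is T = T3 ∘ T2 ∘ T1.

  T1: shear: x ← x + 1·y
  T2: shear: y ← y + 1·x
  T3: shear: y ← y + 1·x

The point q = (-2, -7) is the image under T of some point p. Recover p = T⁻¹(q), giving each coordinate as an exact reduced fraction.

T1 = [1 1 0; 0 1 0; 0 0 1]
T2·T1 = [1 1 0; 1 2 0; 0 0 1]
T3·…·T1 = [1 1 0; 2 3 0; 0 0 1]
det M = 1; M⁻¹ = [3 -1 0; -2 1 0; 0 0 1]
M⁻¹ · (-2, -7)ᵀ = (1, -3)ᵀ

p = (1, -3)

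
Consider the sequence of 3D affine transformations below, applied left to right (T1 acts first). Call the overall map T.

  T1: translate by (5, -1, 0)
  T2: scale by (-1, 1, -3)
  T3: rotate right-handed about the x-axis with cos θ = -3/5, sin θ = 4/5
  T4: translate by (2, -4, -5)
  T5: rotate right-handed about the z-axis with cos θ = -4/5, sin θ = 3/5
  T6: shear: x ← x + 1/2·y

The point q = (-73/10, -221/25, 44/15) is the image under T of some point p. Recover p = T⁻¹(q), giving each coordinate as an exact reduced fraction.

T1 = [1 0 0 5; 0 1 0 -1; 0 0 1 0; 0 0 0 1]
T2·T1 = [-1 0 0 -5; 0 1 0 -1; 0 0 -3 0; 0 0 0 1]
T3·…·T1 = [-1 0 0 -5; 0 -3/5 12/5 3/5; 0 4/5 9/5 -4/5; 0 0 0 1]
T4·…·T1 = [-1 0 0 -3; 0 -3/5 12/5 -17/5; 0 4/5 9/5 -29/5; 0 0 0 1]
T5·…·T1 = [4/5 9/25 -36/25 111/25; -3/5 12/25 -48/25 23/25; 0 4/5 9/5 -29/5; 0 0 0 1]
T6·…·T1 = [1/2 3/5 -12/5 49/10; -3/5 12/25 -48/25 23/25; 0 4/5 9/5 -29/5; 0 0 0 1]
det M = 3; M⁻¹ = [4/5 -1 0 -3; 9/25 3/10 4/5 13/5; -4/25 -2/15 1/5 31/15; 0 0 0 1]
M⁻¹ · (-73/10, -221/25, 44/15)ᵀ = (0, -1/3, 5)ᵀ

p = (0, -1/3, 5)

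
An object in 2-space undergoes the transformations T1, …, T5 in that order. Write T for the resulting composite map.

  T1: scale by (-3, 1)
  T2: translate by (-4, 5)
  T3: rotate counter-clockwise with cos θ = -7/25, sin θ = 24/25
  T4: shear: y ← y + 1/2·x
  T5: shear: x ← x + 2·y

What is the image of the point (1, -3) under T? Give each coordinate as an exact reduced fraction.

T1 scale by (-3, 1): (1, -3) → (-3, -3)
T2 translate by (-4, 5): (-3, -3) → (-7, 2)
T3 rotate counter-clockwise with cos θ = -7/25, sin θ = 24/25: (-7, 2) → (1/25, -182/25)
T4 shear: y ← y + 1/2·x: (1/25, -182/25) → (1/25, -363/50)
T5 shear: x ← x + 2·y: (1/25, -363/50) → (-362/25, -363/50)

T(p) = (-362/25, -363/50)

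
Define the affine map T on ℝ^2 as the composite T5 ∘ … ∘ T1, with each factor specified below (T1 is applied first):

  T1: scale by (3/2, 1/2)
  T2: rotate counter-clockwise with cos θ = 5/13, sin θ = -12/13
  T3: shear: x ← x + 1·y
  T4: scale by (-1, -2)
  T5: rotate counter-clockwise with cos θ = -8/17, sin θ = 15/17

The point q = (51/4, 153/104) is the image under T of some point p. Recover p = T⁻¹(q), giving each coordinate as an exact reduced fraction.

p = (-4, 9/4)

T1 = [3/2 0 0; 0 1/2 0; 0 0 1]
T2·T1 = [15/26 6/13 0; -18/13 5/26 0; 0 0 1]
T3·…·T1 = [-21/26 17/26 0; -18/13 5/26 0; 0 0 1]
T4·…·T1 = [21/26 -17/26 0; 36/13 -5/13 0; 0 0 1]
T5·…·T1 = [-48/17 11/17 0; -261/442 -175/442 0; 0 0 1]
det M = 3/2; M⁻¹ = [-175/663 -22/51 0; 87/221 -32/17 0; 0 0 1]
M⁻¹ · (51/4, 153/104)ᵀ = (-4, 9/4)ᵀ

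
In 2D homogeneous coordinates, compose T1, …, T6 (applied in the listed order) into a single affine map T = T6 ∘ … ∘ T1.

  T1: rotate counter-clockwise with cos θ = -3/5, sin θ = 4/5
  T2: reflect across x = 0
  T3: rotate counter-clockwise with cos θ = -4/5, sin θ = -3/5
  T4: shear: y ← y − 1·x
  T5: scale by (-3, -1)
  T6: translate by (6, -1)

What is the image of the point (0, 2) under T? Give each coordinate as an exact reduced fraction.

T(p) = (12, -3)

T1 rotate counter-clockwise with cos θ = -3/5, sin θ = 4/5: (0, 2) → (-8/5, -6/5)
T2 reflect across x = 0: (-8/5, -6/5) → (8/5, -6/5)
T3 rotate counter-clockwise with cos θ = -4/5, sin θ = -3/5: (8/5, -6/5) → (-2, 0)
T4 shear: y ← y − 1·x: (-2, 0) → (-2, 2)
T5 scale by (-3, -1): (-2, 2) → (6, -2)
T6 translate by (6, -1): (6, -2) → (12, -3)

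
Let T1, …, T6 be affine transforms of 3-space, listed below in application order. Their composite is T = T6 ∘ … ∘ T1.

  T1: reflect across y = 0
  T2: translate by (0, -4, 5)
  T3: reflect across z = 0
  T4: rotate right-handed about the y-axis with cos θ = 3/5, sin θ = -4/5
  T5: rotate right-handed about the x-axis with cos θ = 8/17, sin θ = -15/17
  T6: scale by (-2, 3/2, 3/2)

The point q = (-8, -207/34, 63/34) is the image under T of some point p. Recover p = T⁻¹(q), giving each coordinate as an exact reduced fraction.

p = (0, -1, 0)

T1 = [1 0 0 0; 0 -1 0 0; 0 0 1 0; 0 0 0 1]
T2·T1 = [1 0 0 0; 0 -1 0 -4; 0 0 1 5; 0 0 0 1]
T3·…·T1 = [1 0 0 0; 0 -1 0 -4; 0 0 -1 -5; 0 0 0 1]
T4·…·T1 = [3/5 0 4/5 4; 0 -1 0 -4; 4/5 0 -3/5 -3; 0 0 0 1]
T5·…·T1 = [3/5 0 4/5 4; 12/17 -8/17 -9/17 -77/17; 32/85 15/17 -24/85 36/17; 0 0 0 1]
T6·…·T1 = [-6/5 0 -8/5 -8; 18/17 -12/17 -27/34 -231/34; 48/85 45/34 -36/85 54/17; 0 0 0 1]
det M = -9/2; M⁻¹ = [-3/10 8/17 64/255 0; 0 -16/51 10/17 -4; -2/5 -6/17 -16/85 -5; 0 0 0 1]
M⁻¹ · (-8, -207/34, 63/34)ᵀ = (0, -1, 0)ᵀ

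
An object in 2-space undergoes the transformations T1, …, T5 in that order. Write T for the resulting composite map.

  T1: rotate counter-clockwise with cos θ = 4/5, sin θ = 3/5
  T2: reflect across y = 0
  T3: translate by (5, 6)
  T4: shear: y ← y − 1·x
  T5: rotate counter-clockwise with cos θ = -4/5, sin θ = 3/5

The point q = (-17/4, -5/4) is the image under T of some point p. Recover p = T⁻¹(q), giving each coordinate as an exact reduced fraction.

T1 = [4/5 -3/5 0; 3/5 4/5 0; 0 0 1]
T2·T1 = [4/5 -3/5 0; -3/5 -4/5 0; 0 0 1]
T3·…·T1 = [4/5 -3/5 5; -3/5 -4/5 6; 0 0 1]
T4·…·T1 = [4/5 -3/5 5; -7/5 -1/5 1; 0 0 1]
T5·…·T1 = [1/5 3/5 -23/5; 8/5 -1/5 11/5; 0 0 1]
det M = -1; M⁻¹ = [1/5 3/5 -2/5; 8/5 -1/5 39/5; 0 0 1]
M⁻¹ · (-17/4, -5/4)ᵀ = (-2, 5/4)ᵀ

p = (-2, 5/4)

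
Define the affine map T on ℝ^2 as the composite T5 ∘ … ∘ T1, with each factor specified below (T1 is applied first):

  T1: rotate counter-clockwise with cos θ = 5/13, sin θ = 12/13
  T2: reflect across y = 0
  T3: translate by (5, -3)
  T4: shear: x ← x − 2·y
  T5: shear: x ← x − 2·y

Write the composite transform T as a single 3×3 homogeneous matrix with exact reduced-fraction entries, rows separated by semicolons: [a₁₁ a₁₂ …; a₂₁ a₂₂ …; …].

T1 = [5/13 -12/13 0; 12/13 5/13 0; 0 0 1]
T2·T1 = [5/13 -12/13 0; -12/13 -5/13 0; 0 0 1]
T3·…·T1 = [5/13 -12/13 5; -12/13 -5/13 -3; 0 0 1]
T4·…·T1 = [29/13 -2/13 11; -12/13 -5/13 -3; 0 0 1]
T5·…·T1 = [53/13 8/13 17; -12/13 -5/13 -3; 0 0 1]

T = [53/13 8/13 17; -12/13 -5/13 -3; 0 0 1]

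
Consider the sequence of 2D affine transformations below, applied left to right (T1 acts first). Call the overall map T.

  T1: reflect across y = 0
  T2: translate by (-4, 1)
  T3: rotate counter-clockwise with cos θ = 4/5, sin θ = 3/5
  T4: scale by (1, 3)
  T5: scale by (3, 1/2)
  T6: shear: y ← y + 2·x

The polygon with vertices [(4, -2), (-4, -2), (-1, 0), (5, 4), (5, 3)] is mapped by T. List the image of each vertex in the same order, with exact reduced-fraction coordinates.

image vertices: (-27/5, -36/5), (-123/5, -264/5), (-69/5, -309/10), (39/5, 129/10), (6, 21/2)

T1 reflect across y = 0: (4, -2) → (4, 2); (-4, -2) → (-4, 2); (-1, 0) → (-1, 0); (5, 4) → (5, -4); (5, 3) → (5, -3)
T2 translate by (-4, 1): (4, 2) → (0, 3); (-4, 2) → (-8, 3); (-1, 0) → (-5, 1); (5, -4) → (1, -3); (5, -3) → (1, -2)
T3 rotate counter-clockwise with cos θ = 4/5, sin θ = 3/5: (0, 3) → (-9/5, 12/5); (-8, 3) → (-41/5, -12/5); (-5, 1) → (-23/5, -11/5); (1, -3) → (13/5, -9/5); (1, -2) → (2, -1)
T4 scale by (1, 3): (-9/5, 12/5) → (-9/5, 36/5); (-41/5, -12/5) → (-41/5, -36/5); (-23/5, -11/5) → (-23/5, -33/5); (13/5, -9/5) → (13/5, -27/5); (2, -1) → (2, -3)
T5 scale by (3, 1/2): (-9/5, 36/5) → (-27/5, 18/5); (-41/5, -36/5) → (-123/5, -18/5); (-23/5, -33/5) → (-69/5, -33/10); (13/5, -27/5) → (39/5, -27/10); (2, -3) → (6, -3/2)
T6 shear: y ← y + 2·x: (-27/5, 18/5) → (-27/5, -36/5); (-123/5, -18/5) → (-123/5, -264/5); (-69/5, -33/10) → (-69/5, -309/10); (39/5, -27/10) → (39/5, 129/10); (6, -3/2) → (6, 21/2)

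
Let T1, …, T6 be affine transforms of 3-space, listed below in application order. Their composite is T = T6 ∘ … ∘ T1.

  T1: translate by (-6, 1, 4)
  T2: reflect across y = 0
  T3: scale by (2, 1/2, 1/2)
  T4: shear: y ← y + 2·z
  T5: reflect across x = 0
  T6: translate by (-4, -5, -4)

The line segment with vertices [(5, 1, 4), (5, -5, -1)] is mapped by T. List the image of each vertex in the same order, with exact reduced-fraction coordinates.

image vertices: (-2, 2, 0), (-2, 0, -5/2)

T1 translate by (-6, 1, 4): (5, 1, 4) → (-1, 2, 8); (5, -5, -1) → (-1, -4, 3)
T2 reflect across y = 0: (-1, 2, 8) → (-1, -2, 8); (-1, -4, 3) → (-1, 4, 3)
T3 scale by (2, 1/2, 1/2): (-1, -2, 8) → (-2, -1, 4); (-1, 4, 3) → (-2, 2, 3/2)
T4 shear: y ← y + 2·z: (-2, -1, 4) → (-2, 7, 4); (-2, 2, 3/2) → (-2, 5, 3/2)
T5 reflect across x = 0: (-2, 7, 4) → (2, 7, 4); (-2, 5, 3/2) → (2, 5, 3/2)
T6 translate by (-4, -5, -4): (2, 7, 4) → (-2, 2, 0); (2, 5, 3/2) → (-2, 0, -5/2)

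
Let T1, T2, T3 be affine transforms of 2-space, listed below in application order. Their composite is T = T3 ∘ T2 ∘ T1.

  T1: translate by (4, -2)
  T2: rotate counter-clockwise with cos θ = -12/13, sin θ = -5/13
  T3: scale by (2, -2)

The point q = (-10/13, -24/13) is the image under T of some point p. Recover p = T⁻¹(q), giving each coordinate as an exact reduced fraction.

T1 = [1 0 4; 0 1 -2; 0 0 1]
T2·T1 = [-12/13 5/13 -58/13; -5/13 -12/13 4/13; 0 0 1]
T3·…·T1 = [-24/13 10/13 -116/13; 10/13 24/13 -8/13; 0 0 1]
det M = -4; M⁻¹ = [-6/13 5/26 -4; 5/26 6/13 2; 0 0 1]
M⁻¹ · (-10/13, -24/13)ᵀ = (-4, 1)ᵀ

p = (-4, 1)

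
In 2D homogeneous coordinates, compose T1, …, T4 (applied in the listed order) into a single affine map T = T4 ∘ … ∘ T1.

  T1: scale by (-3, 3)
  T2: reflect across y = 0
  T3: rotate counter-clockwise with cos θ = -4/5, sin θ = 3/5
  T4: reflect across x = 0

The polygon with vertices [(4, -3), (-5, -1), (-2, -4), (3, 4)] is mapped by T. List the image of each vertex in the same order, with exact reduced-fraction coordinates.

T1 scale by (-3, 3): (4, -3) → (-12, -9); (-5, -1) → (15, -3); (-2, -4) → (6, -12); (3, 4) → (-9, 12)
T2 reflect across y = 0: (-12, -9) → (-12, 9); (15, -3) → (15, 3); (6, -12) → (6, 12); (-9, 12) → (-9, -12)
T3 rotate counter-clockwise with cos θ = -4/5, sin θ = 3/5: (-12, 9) → (21/5, -72/5); (15, 3) → (-69/5, 33/5); (6, 12) → (-12, -6); (-9, -12) → (72/5, 21/5)
T4 reflect across x = 0: (21/5, -72/5) → (-21/5, -72/5); (-69/5, 33/5) → (69/5, 33/5); (-12, -6) → (12, -6); (72/5, 21/5) → (-72/5, 21/5)

image vertices: (-21/5, -72/5), (69/5, 33/5), (12, -6), (-72/5, 21/5)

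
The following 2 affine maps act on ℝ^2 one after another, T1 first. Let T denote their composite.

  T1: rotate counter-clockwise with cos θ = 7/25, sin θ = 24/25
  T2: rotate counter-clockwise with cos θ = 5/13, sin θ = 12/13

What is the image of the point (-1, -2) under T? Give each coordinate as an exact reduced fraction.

T(p) = (661/325, 302/325)

T1 rotate counter-clockwise with cos θ = 7/25, sin θ = 24/25: (-1, -2) → (41/25, -38/25)
T2 rotate counter-clockwise with cos θ = 5/13, sin θ = 12/13: (41/25, -38/25) → (661/325, 302/325)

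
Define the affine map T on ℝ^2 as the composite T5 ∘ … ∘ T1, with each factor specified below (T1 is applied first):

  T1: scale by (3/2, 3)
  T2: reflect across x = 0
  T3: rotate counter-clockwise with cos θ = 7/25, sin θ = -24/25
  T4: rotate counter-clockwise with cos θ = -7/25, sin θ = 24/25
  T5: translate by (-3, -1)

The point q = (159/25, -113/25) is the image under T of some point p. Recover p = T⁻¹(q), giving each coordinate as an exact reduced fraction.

T1 = [3/2 0 0; 0 3 0; 0 0 1]
T2·T1 = [-3/2 0 0; 0 3 0; 0 0 1]
T3·…·T1 = [-21/50 72/25 0; 36/25 21/25 0; 0 0 1]
T4·…·T1 = [-1581/1250 -1008/625 0; -504/625 1581/625 0; 0 0 1]
T5·…·T1 = [-1581/1250 -1008/625 -3; -504/625 1581/625 -1; 0 0 1]
det M = -9/2; M⁻¹ = [-1054/1875 -224/625 -1278/625; -112/625 527/1875 -481/1875; 0 0 1]
M⁻¹ · (159/25, -113/25)ᵀ = (-4, -8/3)ᵀ

p = (-4, -8/3)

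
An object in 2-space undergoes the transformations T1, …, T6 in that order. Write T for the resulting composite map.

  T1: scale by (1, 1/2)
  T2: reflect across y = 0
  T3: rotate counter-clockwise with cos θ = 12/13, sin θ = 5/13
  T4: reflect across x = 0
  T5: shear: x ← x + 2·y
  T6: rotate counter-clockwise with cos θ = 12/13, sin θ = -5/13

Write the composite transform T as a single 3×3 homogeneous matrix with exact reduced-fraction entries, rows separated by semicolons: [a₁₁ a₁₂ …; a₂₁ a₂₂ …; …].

T = [1/169 -204/169 0; 70/169 1/338 0; 0 0 1]

T1 = [1 0 0; 0 1/2 0; 0 0 1]
T2·T1 = [1 0 0; 0 -1/2 0; 0 0 1]
T3·…·T1 = [12/13 5/26 0; 5/13 -6/13 0; 0 0 1]
T4·…·T1 = [-12/13 -5/26 0; 5/13 -6/13 0; 0 0 1]
T5·…·T1 = [-2/13 -29/26 0; 5/13 -6/13 0; 0 0 1]
T6·…·T1 = [1/169 -204/169 0; 70/169 1/338 0; 0 0 1]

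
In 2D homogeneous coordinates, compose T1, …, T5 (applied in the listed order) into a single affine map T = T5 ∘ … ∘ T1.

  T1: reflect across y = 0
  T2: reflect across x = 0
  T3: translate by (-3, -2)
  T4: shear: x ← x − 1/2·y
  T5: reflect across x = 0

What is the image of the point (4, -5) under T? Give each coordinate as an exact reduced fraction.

T(p) = (17/2, 3)

T1 reflect across y = 0: (4, -5) → (4, 5)
T2 reflect across x = 0: (4, 5) → (-4, 5)
T3 translate by (-3, -2): (-4, 5) → (-7, 3)
T4 shear: x ← x − 1/2·y: (-7, 3) → (-17/2, 3)
T5 reflect across x = 0: (-17/2, 3) → (17/2, 3)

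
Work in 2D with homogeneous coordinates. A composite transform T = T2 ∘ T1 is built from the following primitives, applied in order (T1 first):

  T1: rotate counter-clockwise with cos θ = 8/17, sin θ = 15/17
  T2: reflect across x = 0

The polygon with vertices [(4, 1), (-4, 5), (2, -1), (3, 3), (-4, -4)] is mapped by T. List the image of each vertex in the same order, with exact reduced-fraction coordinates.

T1 rotate counter-clockwise with cos θ = 8/17, sin θ = 15/17: (4, 1) → (1, 4); (-4, 5) → (-107/17, -20/17); (2, -1) → (31/17, 22/17); (3, 3) → (-21/17, 69/17); (-4, -4) → (28/17, -92/17)
T2 reflect across x = 0: (1, 4) → (-1, 4); (-107/17, -20/17) → (107/17, -20/17); (31/17, 22/17) → (-31/17, 22/17); (-21/17, 69/17) → (21/17, 69/17); (28/17, -92/17) → (-28/17, -92/17)

image vertices: (-1, 4), (107/17, -20/17), (-31/17, 22/17), (21/17, 69/17), (-28/17, -92/17)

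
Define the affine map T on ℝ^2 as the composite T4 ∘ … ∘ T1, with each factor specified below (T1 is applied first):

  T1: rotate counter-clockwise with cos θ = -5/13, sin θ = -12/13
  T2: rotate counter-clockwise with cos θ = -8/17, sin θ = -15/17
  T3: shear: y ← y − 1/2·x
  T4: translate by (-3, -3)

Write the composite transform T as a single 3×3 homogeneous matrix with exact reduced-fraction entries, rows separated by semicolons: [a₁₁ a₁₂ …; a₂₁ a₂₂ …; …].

T = [-140/221 -171/221 -3; 241/221 -109/442 -3; 0 0 1]

T1 = [-5/13 12/13 0; -12/13 -5/13 0; 0 0 1]
T2·T1 = [-140/221 -171/221 0; 171/221 -140/221 0; 0 0 1]
T3·…·T1 = [-140/221 -171/221 0; 241/221 -109/442 0; 0 0 1]
T4·…·T1 = [-140/221 -171/221 -3; 241/221 -109/442 -3; 0 0 1]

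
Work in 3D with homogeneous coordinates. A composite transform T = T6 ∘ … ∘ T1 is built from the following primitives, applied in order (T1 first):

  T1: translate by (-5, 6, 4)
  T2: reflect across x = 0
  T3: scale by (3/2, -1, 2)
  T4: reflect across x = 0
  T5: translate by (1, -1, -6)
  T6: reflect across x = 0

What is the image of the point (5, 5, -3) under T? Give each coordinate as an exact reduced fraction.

T1 translate by (-5, 6, 4): (5, 5, -3) → (0, 11, 1)
T2 reflect across x = 0: (0, 11, 1) → (0, 11, 1)
T3 scale by (3/2, -1, 2): (0, 11, 1) → (0, -11, 2)
T4 reflect across x = 0: (0, -11, 2) → (0, -11, 2)
T5 translate by (1, -1, -6): (0, -11, 2) → (1, -12, -4)
T6 reflect across x = 0: (1, -12, -4) → (-1, -12, -4)

T(p) = (-1, -12, -4)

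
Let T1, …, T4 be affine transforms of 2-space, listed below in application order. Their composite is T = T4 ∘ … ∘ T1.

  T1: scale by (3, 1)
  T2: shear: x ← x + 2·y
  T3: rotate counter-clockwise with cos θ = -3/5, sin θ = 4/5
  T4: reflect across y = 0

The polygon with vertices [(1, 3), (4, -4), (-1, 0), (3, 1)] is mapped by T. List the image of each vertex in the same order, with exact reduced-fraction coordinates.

image vertices: (-39/5, -27/5), (4/5, -28/5), (9/5, 12/5), (-37/5, -41/5)

T1 scale by (3, 1): (1, 3) → (3, 3); (4, -4) → (12, -4); (-1, 0) → (-3, 0); (3, 1) → (9, 1)
T2 shear: x ← x + 2·y: (3, 3) → (9, 3); (12, -4) → (4, -4); (-3, 0) → (-3, 0); (9, 1) → (11, 1)
T3 rotate counter-clockwise with cos θ = -3/5, sin θ = 4/5: (9, 3) → (-39/5, 27/5); (4, -4) → (4/5, 28/5); (-3, 0) → (9/5, -12/5); (11, 1) → (-37/5, 41/5)
T4 reflect across y = 0: (-39/5, 27/5) → (-39/5, -27/5); (4/5, 28/5) → (4/5, -28/5); (9/5, -12/5) → (9/5, 12/5); (-37/5, 41/5) → (-37/5, -41/5)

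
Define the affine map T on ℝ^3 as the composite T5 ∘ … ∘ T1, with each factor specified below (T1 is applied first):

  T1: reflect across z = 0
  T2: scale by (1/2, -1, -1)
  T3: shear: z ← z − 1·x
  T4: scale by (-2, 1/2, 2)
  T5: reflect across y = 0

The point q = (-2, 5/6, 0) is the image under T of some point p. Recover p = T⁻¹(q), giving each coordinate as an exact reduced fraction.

T1 = [1 0 0 0; 0 1 0 0; 0 0 -1 0; 0 0 0 1]
T2·T1 = [1/2 0 0 0; 0 -1 0 0; 0 0 1 0; 0 0 0 1]
T3·…·T1 = [1/2 0 0 0; 0 -1 0 0; -1/2 0 1 0; 0 0 0 1]
T4·…·T1 = [-1 0 0 0; 0 -1/2 0 0; -1 0 2 0; 0 0 0 1]
T5·…·T1 = [-1 0 0 0; 0 1/2 0 0; -1 0 2 0; 0 0 0 1]
det M = -1; M⁻¹ = [-1 0 0 0; 0 2 0 0; -1/2 0 1/2 0; 0 0 0 1]
M⁻¹ · (-2, 5/6, 0)ᵀ = (2, 5/3, 1)ᵀ

p = (2, 5/3, 1)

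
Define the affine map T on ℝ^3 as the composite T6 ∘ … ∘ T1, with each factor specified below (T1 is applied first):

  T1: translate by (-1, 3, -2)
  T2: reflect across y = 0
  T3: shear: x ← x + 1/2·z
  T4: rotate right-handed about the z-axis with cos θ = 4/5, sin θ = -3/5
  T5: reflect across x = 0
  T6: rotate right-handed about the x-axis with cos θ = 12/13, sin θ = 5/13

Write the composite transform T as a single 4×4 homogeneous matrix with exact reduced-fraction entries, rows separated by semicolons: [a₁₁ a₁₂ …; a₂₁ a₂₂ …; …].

T = [-4/5 3/5 -2/5 17/5; -36/65 -48/65 -43/65 -22/65; -3/13 -4/13 21/26 -30/13; 0 0 0 1]

T1 = [1 0 0 -1; 0 1 0 3; 0 0 1 -2; 0 0 0 1]
T2·T1 = [1 0 0 -1; 0 -1 0 -3; 0 0 1 -2; 0 0 0 1]
T3·…·T1 = [1 0 1/2 -2; 0 -1 0 -3; 0 0 1 -2; 0 0 0 1]
T4·…·T1 = [4/5 -3/5 2/5 -17/5; -3/5 -4/5 -3/10 -6/5; 0 0 1 -2; 0 0 0 1]
T5·…·T1 = [-4/5 3/5 -2/5 17/5; -3/5 -4/5 -3/10 -6/5; 0 0 1 -2; 0 0 0 1]
T6·…·T1 = [-4/5 3/5 -2/5 17/5; -36/65 -48/65 -43/65 -22/65; -3/13 -4/13 21/26 -30/13; 0 0 0 1]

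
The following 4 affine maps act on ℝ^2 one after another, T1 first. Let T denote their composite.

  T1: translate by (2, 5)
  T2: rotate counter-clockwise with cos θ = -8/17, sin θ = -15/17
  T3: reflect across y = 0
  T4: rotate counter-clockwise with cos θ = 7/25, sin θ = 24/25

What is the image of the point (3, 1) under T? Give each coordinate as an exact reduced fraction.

T(p) = (-2602/425, 2061/425)

T1 translate by (2, 5): (3, 1) → (5, 6)
T2 rotate counter-clockwise with cos θ = -8/17, sin θ = -15/17: (5, 6) → (50/17, -123/17)
T3 reflect across y = 0: (50/17, -123/17) → (50/17, 123/17)
T4 rotate counter-clockwise with cos θ = 7/25, sin θ = 24/25: (50/17, 123/17) → (-2602/425, 2061/425)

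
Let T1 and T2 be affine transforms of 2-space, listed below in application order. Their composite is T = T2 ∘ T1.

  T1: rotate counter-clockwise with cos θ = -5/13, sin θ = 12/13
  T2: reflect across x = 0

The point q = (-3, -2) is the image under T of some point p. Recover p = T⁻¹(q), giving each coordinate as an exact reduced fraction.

p = (-3, -2)

T1 = [-5/13 -12/13 0; 12/13 -5/13 0; 0 0 1]
T2·T1 = [5/13 12/13 0; 12/13 -5/13 0; 0 0 1]
det M = -1; M⁻¹ = [5/13 12/13 0; 12/13 -5/13 0; 0 0 1]
M⁻¹ · (-3, -2)ᵀ = (-3, -2)ᵀ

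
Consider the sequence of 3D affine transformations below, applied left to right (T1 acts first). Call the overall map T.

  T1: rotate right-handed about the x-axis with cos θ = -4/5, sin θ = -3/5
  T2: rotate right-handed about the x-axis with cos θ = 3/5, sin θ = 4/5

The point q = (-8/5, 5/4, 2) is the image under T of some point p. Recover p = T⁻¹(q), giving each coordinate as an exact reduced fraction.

T1 = [1 0 0 0; 0 -4/5 3/5 0; 0 -3/5 -4/5 0; 0 0 0 1]
T2·T1 = [1 0 0 0; 0 0 1 0; 0 -1 0 0; 0 0 0 1]
det M = 1; M⁻¹ = [1 0 0 0; 0 0 -1 0; 0 1 0 0; 0 0 0 1]
M⁻¹ · (-8/5, 5/4, 2)ᵀ = (-8/5, -2, 5/4)ᵀ

p = (-8/5, -2, 5/4)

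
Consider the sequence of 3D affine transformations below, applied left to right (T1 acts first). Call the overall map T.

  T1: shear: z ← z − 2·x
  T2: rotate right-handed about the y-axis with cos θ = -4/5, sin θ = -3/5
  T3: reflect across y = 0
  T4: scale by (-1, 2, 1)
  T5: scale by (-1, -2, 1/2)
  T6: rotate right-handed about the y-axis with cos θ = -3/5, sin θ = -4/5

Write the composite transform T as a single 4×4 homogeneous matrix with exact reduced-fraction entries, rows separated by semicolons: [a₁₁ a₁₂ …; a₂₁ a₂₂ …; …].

T = [-28/25 0 17/25 0; 0 4 0 0; -17/50 0 -6/25 0; 0 0 0 1]

T1 = [1 0 0 0; 0 1 0 0; -2 0 1 0; 0 0 0 1]
T2·T1 = [2/5 0 -3/5 0; 0 1 0 0; 11/5 0 -4/5 0; 0 0 0 1]
T3·…·T1 = [2/5 0 -3/5 0; 0 -1 0 0; 11/5 0 -4/5 0; 0 0 0 1]
T4·…·T1 = [-2/5 0 3/5 0; 0 -2 0 0; 11/5 0 -4/5 0; 0 0 0 1]
T5·…·T1 = [2/5 0 -3/5 0; 0 4 0 0; 11/10 0 -2/5 0; 0 0 0 1]
T6·…·T1 = [-28/25 0 17/25 0; 0 4 0 0; -17/50 0 -6/25 0; 0 0 0 1]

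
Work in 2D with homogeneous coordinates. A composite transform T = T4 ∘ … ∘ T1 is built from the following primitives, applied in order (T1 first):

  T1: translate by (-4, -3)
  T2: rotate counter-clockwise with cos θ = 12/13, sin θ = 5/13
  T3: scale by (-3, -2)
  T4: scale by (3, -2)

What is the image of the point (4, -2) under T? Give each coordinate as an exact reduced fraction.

T1 translate by (-4, -3): (4, -2) → (0, -5)
T2 rotate counter-clockwise with cos θ = 12/13, sin θ = 5/13: (0, -5) → (25/13, -60/13)
T3 scale by (-3, -2): (25/13, -60/13) → (-75/13, 120/13)
T4 scale by (3, -2): (-75/13, 120/13) → (-225/13, -240/13)

T(p) = (-225/13, -240/13)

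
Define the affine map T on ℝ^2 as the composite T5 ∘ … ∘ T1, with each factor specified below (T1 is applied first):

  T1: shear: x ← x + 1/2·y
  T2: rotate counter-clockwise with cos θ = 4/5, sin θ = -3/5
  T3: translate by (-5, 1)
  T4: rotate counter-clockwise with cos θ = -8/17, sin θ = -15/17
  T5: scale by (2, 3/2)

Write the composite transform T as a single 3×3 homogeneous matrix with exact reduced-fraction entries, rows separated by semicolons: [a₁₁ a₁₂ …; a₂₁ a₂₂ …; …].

T1 = [1 1/2 0; 0 1 0; 0 0 1]
T2·T1 = [4/5 1 0; -3/5 1/2 0; 0 0 1]
T3·…·T1 = [4/5 1 -5; -3/5 1/2 1; 0 0 1]
T4·…·T1 = [-77/85 -1/34 55/17; -36/85 -19/17 67/17; 0 0 1]
T5·…·T1 = [-154/85 -1/17 110/17; -54/85 -57/34 201/34; 0 0 1]

T = [-154/85 -1/17 110/17; -54/85 -57/34 201/34; 0 0 1]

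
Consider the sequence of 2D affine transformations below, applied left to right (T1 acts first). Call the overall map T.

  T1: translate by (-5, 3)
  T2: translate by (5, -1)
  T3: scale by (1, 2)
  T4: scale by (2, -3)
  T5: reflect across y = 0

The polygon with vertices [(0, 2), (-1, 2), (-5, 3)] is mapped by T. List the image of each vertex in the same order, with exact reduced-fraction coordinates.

image vertices: (0, 24), (-2, 24), (-10, 30)

T1 translate by (-5, 3): (0, 2) → (-5, 5); (-1, 2) → (-6, 5); (-5, 3) → (-10, 6)
T2 translate by (5, -1): (-5, 5) → (0, 4); (-6, 5) → (-1, 4); (-10, 6) → (-5, 5)
T3 scale by (1, 2): (0, 4) → (0, 8); (-1, 4) → (-1, 8); (-5, 5) → (-5, 10)
T4 scale by (2, -3): (0, 8) → (0, -24); (-1, 8) → (-2, -24); (-5, 10) → (-10, -30)
T5 reflect across y = 0: (0, -24) → (0, 24); (-2, -24) → (-2, 24); (-10, -30) → (-10, 30)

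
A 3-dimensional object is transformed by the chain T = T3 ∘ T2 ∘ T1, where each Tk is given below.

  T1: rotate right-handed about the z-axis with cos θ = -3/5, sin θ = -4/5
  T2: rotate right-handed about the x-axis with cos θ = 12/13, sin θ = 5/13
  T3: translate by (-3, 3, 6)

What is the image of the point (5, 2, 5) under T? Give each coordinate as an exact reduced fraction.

T(p) = (-22/5, -242/65, 112/13)

T1 rotate right-handed about the z-axis with cos θ = -3/5, sin θ = -4/5: (5, 2, 5) → (-7/5, -26/5, 5)
T2 rotate right-handed about the x-axis with cos θ = 12/13, sin θ = 5/13: (-7/5, -26/5, 5) → (-7/5, -437/65, 34/13)
T3 translate by (-3, 3, 6): (-7/5, -437/65, 34/13) → (-22/5, -242/65, 112/13)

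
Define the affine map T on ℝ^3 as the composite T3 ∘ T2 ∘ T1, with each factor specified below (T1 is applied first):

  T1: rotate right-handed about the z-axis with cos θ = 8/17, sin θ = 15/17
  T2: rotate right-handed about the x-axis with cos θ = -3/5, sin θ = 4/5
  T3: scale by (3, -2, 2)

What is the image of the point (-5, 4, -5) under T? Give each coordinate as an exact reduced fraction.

T1 rotate right-handed about the z-axis with cos θ = 8/17, sin θ = 15/17: (-5, 4, -5) → (-100/17, -43/17, -5)
T2 rotate right-handed about the x-axis with cos θ = -3/5, sin θ = 4/5: (-100/17, -43/17, -5) → (-100/17, 469/85, 83/85)
T3 scale by (3, -2, 2): (-100/17, 469/85, 83/85) → (-300/17, -938/85, 166/85)

T(p) = (-300/17, -938/85, 166/85)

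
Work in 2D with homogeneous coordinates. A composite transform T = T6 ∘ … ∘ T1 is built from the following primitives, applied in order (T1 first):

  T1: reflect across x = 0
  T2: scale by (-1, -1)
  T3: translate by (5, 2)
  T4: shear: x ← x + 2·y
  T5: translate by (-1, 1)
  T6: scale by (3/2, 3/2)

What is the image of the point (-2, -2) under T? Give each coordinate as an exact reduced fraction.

T1 reflect across x = 0: (-2, -2) → (2, -2)
T2 scale by (-1, -1): (2, -2) → (-2, 2)
T3 translate by (5, 2): (-2, 2) → (3, 4)
T4 shear: x ← x + 2·y: (3, 4) → (11, 4)
T5 translate by (-1, 1): (11, 4) → (10, 5)
T6 scale by (3/2, 3/2): (10, 5) → (15, 15/2)

T(p) = (15, 15/2)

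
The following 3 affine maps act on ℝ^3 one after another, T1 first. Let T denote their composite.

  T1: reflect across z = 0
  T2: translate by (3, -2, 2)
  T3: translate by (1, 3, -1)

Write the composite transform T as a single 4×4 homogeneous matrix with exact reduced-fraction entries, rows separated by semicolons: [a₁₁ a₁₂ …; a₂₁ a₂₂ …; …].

T = [1 0 0 4; 0 1 0 1; 0 0 -1 1; 0 0 0 1]

T1 = [1 0 0 0; 0 1 0 0; 0 0 -1 0; 0 0 0 1]
T2·T1 = [1 0 0 3; 0 1 0 -2; 0 0 -1 2; 0 0 0 1]
T3·…·T1 = [1 0 0 4; 0 1 0 1; 0 0 -1 1; 0 0 0 1]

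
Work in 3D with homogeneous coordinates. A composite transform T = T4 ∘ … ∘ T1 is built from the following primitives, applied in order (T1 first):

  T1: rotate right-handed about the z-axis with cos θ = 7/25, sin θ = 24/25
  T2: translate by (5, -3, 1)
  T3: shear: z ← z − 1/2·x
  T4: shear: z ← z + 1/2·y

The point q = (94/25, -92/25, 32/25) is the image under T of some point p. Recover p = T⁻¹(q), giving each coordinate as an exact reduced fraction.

T1 = [7/25 -24/25 0 0; 24/25 7/25 0 0; 0 0 1 0; 0 0 0 1]
T2·T1 = [7/25 -24/25 0 5; 24/25 7/25 0 -3; 0 0 1 1; 0 0 0 1]
T3·…·T1 = [7/25 -24/25 0 5; 24/25 7/25 0 -3; -7/50 12/25 1 -3/2; 0 0 0 1]
T4·…·T1 = [7/25 -24/25 0 5; 24/25 7/25 0 -3; 17/50 31/50 1 -3; 0 0 0 1]
det M = 1; M⁻¹ = [7/25 24/25 0 37/25; -24/25 7/25 0 141/25; 1/2 -1/2 1 -1; 0 0 0 1]
M⁻¹ · (94/25, -92/25, 32/25)ᵀ = (-1, 1, 4)ᵀ

p = (-1, 1, 4)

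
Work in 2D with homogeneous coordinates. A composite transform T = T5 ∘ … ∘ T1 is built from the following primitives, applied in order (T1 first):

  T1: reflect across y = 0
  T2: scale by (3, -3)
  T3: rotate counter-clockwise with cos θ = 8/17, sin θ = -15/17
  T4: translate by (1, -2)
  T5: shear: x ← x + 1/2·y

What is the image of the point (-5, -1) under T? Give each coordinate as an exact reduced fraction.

T1 reflect across y = 0: (-5, -1) → (-5, 1)
T2 scale by (3, -3): (-5, 1) → (-15, -3)
T3 rotate counter-clockwise with cos θ = 8/17, sin θ = -15/17: (-15, -3) → (-165/17, 201/17)
T4 translate by (1, -2): (-165/17, 201/17) → (-148/17, 167/17)
T5 shear: x ← x + 1/2·y: (-148/17, 167/17) → (-129/34, 167/17)

T(p) = (-129/34, 167/17)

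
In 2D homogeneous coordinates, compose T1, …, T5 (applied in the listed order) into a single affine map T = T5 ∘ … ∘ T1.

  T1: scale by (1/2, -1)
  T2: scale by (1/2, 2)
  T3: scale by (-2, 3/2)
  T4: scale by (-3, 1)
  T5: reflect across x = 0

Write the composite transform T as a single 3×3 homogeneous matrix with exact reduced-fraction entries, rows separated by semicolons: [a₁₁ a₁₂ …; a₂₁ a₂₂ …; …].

T1 = [1/2 0 0; 0 -1 0; 0 0 1]
T2·T1 = [1/4 0 0; 0 -2 0; 0 0 1]
T3·…·T1 = [-1/2 0 0; 0 -3 0; 0 0 1]
T4·…·T1 = [3/2 0 0; 0 -3 0; 0 0 1]
T5·…·T1 = [-3/2 0 0; 0 -3 0; 0 0 1]

T = [-3/2 0 0; 0 -3 0; 0 0 1]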